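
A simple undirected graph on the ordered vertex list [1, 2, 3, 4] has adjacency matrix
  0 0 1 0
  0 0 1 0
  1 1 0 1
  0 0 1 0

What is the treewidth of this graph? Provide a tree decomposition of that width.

Treewidth 1.
One such decomposition:
Bags: B1 = {2, 3}  B2 = {1, 3}  B3 = {3, 4}
Tree: B1–B2, B1–B3

Every bag has size at most 2, so the width is 2 − 1 = 1 and tw(G) ≤ 1. G has an edge, so its treewidth is at least 1. Therefore the treewidth is 1.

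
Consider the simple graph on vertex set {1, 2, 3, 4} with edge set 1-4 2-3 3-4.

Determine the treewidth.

1

A width-1 tree decomposition is:
Bags: B1 = {1, 4}  B2 = {3, 4}  B3 = {2, 3}
Tree: B1–B2, B2–B3
Each bag holds 2 vertices, so the decomposition has width 1, which upper-bounds the treewidth. Since G has at least one edge (e.g. 1–4), it is not an edgeless graph, so tw(G) ≥ 1. The upper and lower bounds meet at 1, so that is the treewidth.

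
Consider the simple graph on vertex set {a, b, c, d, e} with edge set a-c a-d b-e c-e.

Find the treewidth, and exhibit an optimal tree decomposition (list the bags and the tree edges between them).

Each bag holds 2 vertices, so the decomposition has width 1, which upper-bounds the treewidth. Since G has at least one edge (e.g. a–c), it is not an edgeless graph, so tw(G) ≥ 1. Therefore the treewidth is 1.

Treewidth 1.
One optimal decomposition is:
Bags: B1 = {a, c}  B2 = {c, e}  B3 = {b, e}  B4 = {a, d}
Tree: B1–B2, B2–B3, B1–B4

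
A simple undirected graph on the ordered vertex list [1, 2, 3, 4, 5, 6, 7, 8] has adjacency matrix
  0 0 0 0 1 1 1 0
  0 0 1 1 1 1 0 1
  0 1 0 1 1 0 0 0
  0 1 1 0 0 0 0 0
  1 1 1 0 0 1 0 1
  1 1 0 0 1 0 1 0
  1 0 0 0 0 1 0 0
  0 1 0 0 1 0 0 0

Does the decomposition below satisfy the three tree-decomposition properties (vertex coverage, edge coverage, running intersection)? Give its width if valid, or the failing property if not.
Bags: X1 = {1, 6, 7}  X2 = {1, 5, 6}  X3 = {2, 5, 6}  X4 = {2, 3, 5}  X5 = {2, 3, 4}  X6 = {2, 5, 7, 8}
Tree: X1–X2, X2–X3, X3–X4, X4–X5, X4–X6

A tree decomposition must satisfy three properties: every vertex lies in some bag; for every edge, both endpoints lie together in some bag; and for every vertex, the bags containing it form a connected subtree. Here bags containing vertex 7 are not connected in the tree, so the decomposition is invalid.

No — bags containing vertex 7 are not connected in the tree.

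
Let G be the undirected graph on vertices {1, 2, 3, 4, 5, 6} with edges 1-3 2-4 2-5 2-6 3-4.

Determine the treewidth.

A width-1 tree decomposition is:
Bags: B1 = {2, 6}  B2 = {2, 4}  B3 = {2, 5}  B4 = {3, 4}  B5 = {1, 3}
Tree: B1–B2, B1–B3, B2–B4, B4–B5
The largest bag has 2 vertices, giving width 1; this decomposition certifies tw(G) ≤ 1. G has an edge, so its treewidth is at least 1. Therefore the treewidth is 1.

1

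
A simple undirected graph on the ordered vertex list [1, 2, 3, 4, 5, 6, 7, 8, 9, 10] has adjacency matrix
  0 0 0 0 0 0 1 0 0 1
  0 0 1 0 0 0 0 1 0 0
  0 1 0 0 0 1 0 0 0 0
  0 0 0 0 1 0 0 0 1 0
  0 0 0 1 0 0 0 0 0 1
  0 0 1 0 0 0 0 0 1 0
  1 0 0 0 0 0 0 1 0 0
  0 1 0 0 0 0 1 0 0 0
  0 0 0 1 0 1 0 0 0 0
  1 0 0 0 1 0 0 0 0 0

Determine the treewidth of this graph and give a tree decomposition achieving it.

Every bag has size at most 3, so the width is 3 − 1 = 2 and tw(G) ≤ 2. Since 5–4–9–6–3–2–8–7–1–10–5 is a cycle in G, G is not acyclic. Forests are exactly the graphs of treewidth ≤ 1, so tw(G) ≥ 2. Combining the bounds, tw(G) = 2.

Treewidth 2.
One optimal decomposition is:
Bags: B1 = {4, 5, 9}  B2 = {5, 6, 9}  B3 = {3, 5, 6}  B4 = {2, 3, 5}  B5 = {2, 5, 8}  B6 = {5, 7, 8}  B7 = {1, 5, 7}  B8 = {1, 5, 10}
Tree: B1–B2, B2–B3, B3–B4, B4–B5, B5–B6, B6–B7, B7–B8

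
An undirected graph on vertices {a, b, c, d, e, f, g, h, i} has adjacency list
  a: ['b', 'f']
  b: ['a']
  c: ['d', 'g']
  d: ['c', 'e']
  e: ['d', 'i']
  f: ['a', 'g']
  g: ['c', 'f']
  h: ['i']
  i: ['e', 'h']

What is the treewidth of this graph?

A width-1 tree decomposition is:
Bags: B1 = {a, b}  B2 = {a, f}  B3 = {f, g}  B4 = {c, g}  B5 = {c, d}  B6 = {d, e}  B7 = {e, i}  B8 = {h, i}
Tree: B1–B2, B2–B3, B3–B4, B4–B5, B5–B6, B6–B7, B7–B8
Each bag holds 2 vertices, so the decomposition has width 1, which upper-bounds the treewidth. Since G has at least one edge (e.g. b–a), it is not an edgeless graph, so tw(G) ≥ 1. The upper and lower bounds meet at 1, so that is the treewidth.

1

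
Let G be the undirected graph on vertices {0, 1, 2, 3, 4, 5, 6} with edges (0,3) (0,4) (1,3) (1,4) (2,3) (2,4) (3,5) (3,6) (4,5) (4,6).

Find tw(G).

A width-2 tree decomposition is:
Bags: B1 = {3, 4, 5}  B2 = {1, 3, 4}  B3 = {3, 4, 6}  B4 = {0, 3, 4}  B5 = {2, 3, 4}
Tree: B1–B2, B2–B3, B3–B4, B4–B5
Every bag has size at most 3, so the width is 3 − 1 = 2 and tw(G) ≤ 2. The edges 3–5–4–1–3 form a cycle, so G is not a tree and its treewidth is at least 2. The upper and lower bounds meet at 2, so that is the treewidth.

2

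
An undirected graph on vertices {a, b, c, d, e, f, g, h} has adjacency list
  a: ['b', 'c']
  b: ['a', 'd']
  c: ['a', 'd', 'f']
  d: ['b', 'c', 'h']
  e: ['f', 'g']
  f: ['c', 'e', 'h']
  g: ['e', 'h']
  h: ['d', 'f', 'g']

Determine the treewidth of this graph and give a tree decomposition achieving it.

Treewidth 2.
One such decomposition:
Bags: B1 = {a, b, c}  B2 = {b, c, d}  B3 = {c, d, f}  B4 = {d, f, h}  B5 = {e, f, h}  B6 = {e, g, h}
Tree: B1–B2, B2–B3, B3–B4, B4–B5, B5–B6

Every bag has size at most 3, so the width is 3 − 1 = 2 and tw(G) ≤ 2. Since a–b–d–c–a is a cycle in G, G is not acyclic. Forests are exactly the graphs of treewidth ≤ 1, so tw(G) ≥ 2. Hence tw(G) = 2 exactly.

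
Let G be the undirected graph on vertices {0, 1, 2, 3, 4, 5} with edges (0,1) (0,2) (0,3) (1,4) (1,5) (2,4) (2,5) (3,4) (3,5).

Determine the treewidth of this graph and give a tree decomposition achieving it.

The largest bag has 4 vertices, giving width 3; this decomposition certifies tw(G) ≤ 3. For the lower bound: the 4 vertex sets {0,2}, {1,4}, {5}, {3} are disjoint, each induces a connected subgraph, and every pair is joined by at least one edge of G. Contracting each set to a single vertex therefore yields K_{4} as a minor, and since treewidth is minor-monotone, tw(G) ≥ tw(K_{4}) = 3. Therefore the treewidth is 3.

Treewidth 3.
One such decomposition:
Bags: B1 = {0, 2, 4, 5}  B2 = {0, 1, 4, 5}  B3 = {0, 3, 4, 5}
Tree: B1–B2, B2–B3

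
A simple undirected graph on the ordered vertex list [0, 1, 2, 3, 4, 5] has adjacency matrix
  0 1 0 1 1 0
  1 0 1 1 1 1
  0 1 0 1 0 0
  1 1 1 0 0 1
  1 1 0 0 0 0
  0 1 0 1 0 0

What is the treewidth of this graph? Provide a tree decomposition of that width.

Treewidth 2.
One such decomposition:
Bags: B1 = {1, 2, 3}  B2 = {0, 1, 3}  B3 = {0, 1, 4}  B4 = {1, 3, 5}
Tree: B1–B2, B2–B3, B2–B4

The largest bag has 3 vertices, giving width 2; this decomposition certifies tw(G) ≤ 2. Conversely, {0, 1, 3} is a clique of size 3, and the vertices of any clique must share a bag in every tree decomposition; so some bag has ≥ 3 vertices and tw(G) ≥ 2. The upper and lower bounds meet at 2, so that is the treewidth.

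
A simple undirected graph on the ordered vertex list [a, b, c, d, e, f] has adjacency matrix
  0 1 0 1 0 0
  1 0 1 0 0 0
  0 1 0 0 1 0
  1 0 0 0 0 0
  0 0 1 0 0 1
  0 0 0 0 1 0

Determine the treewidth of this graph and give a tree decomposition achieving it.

Treewidth 1.
Bags: B1 = {e, f}  B2 = {c, e}  B3 = {b, c}  B4 = {a, b}  B5 = {a, d}
Tree: B1–B2, B2–B3, B3–B4, B4–B5

Each bag holds 2 vertices, so the decomposition has width 1, which upper-bounds the treewidth. Any graph with an edge has treewidth ≥ 1, and G has the edge f–e. Combining the bounds, tw(G) = 1.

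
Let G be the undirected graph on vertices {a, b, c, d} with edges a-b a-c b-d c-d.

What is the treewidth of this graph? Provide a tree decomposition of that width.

Each bag holds 3 vertices, so the decomposition has width 2, which upper-bounds the treewidth. Since b–d–c–a–b is a cycle in G, G is not acyclic. Forests are exactly the graphs of treewidth ≤ 1, so tw(G) ≥ 2. Therefore the treewidth is 2.

Treewidth 2.
Bags: B1 = {b, c, d}  B2 = {a, b, c}
Tree: B1–B2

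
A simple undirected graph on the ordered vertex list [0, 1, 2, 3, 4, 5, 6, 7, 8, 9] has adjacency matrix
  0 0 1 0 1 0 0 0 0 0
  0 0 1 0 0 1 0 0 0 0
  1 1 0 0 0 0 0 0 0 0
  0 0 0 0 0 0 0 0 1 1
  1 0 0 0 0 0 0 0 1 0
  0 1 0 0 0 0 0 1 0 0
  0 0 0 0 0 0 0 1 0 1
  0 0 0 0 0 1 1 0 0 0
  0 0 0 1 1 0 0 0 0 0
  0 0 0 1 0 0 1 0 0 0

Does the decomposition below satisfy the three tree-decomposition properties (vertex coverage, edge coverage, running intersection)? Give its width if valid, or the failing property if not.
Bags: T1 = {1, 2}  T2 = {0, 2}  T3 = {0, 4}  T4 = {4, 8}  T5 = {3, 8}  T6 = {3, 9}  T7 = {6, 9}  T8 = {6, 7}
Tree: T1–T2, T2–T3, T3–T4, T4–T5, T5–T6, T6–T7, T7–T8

No — vertex 5 appears in no bag.

A tree decomposition must satisfy three properties: every vertex lies in some bag; for every edge, both endpoints lie together in some bag; and for every vertex, the bags containing it form a connected subtree. Here vertex 5 appears in no bag, so the decomposition is invalid.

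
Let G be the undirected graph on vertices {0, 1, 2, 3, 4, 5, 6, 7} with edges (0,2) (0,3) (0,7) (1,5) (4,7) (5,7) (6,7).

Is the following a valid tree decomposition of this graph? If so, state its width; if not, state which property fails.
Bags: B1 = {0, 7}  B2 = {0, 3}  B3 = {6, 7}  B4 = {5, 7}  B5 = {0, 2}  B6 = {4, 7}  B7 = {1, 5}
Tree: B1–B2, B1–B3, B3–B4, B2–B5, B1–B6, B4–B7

Yes; width 1.

Checking the three conditions: (i) the bags cover all of {0, 1, 2, 3, 4, 5, 6, 7}; (ii) for each edge, some bag contains both endpoints; (iii) the bags containing any fixed vertex form a subtree. All hold, so the decomposition is valid with width 2 − 1 = 1.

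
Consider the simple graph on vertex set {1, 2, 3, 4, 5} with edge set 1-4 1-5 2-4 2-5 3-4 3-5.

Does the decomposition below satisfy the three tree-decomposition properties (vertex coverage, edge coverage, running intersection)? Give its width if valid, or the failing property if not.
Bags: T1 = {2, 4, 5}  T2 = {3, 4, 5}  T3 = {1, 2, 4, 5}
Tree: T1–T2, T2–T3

No — bags containing vertex 2 are not connected in the tree.

A tree decomposition must satisfy three properties: every vertex lies in some bag; for every edge, both endpoints lie together in some bag; and for every vertex, the bags containing it form a connected subtree. Here bags containing vertex 2 are not connected in the tree, so the decomposition is invalid.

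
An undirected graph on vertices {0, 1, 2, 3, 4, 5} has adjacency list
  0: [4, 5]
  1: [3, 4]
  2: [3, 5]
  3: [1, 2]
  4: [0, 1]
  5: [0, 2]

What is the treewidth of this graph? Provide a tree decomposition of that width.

Treewidth 2.
One optimal decomposition is:
Bags: B1 = {2, 3, 5}  B2 = {1, 3, 5}  B3 = {1, 4, 5}  B4 = {0, 4, 5}
Tree: B1–B2, B2–B3, B3–B4

The largest bag has 3 vertices, giving width 2; this decomposition certifies tw(G) ≤ 2. The edges 5–2–3–1–4–0–5 form a cycle, so G is not a tree and its treewidth is at least 2. Hence tw(G) = 2 exactly.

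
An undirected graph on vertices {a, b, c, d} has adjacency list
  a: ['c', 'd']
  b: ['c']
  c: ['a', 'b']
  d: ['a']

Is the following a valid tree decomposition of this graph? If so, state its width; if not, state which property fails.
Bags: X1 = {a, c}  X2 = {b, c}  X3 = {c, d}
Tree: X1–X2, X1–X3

A tree decomposition must satisfy three properties: every vertex lies in some bag; for every edge, both endpoints lie together in some bag; and for every vertex, the bags containing it form a connected subtree. Here edge (a,d) lies in no bag, so the decomposition is invalid.

No — edge (a,d) lies in no bag.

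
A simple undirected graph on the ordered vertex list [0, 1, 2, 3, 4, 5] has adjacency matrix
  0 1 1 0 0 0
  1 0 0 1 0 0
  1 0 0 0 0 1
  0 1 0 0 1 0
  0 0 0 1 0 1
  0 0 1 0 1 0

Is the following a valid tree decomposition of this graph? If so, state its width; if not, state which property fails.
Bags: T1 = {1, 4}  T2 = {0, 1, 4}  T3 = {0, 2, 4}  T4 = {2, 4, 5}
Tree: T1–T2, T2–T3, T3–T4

A tree decomposition must satisfy three properties: every vertex lies in some bag; for every edge, both endpoints lie together in some bag; and for every vertex, the bags containing it form a connected subtree. Here vertex 3 appears in no bag, so the decomposition is invalid.

No — vertex 3 appears in no bag.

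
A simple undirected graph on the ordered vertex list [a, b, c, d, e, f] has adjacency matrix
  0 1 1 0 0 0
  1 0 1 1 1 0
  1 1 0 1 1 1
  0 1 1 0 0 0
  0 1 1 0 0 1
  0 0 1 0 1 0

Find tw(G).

A width-2 tree decomposition is:
Bags: B1 = {a, b, c}  B2 = {b, c, e}  B3 = {b, c, d}  B4 = {c, e, f}
Tree: B1–B2, B1–B3, B2–B4
Every bag has size at most 3, so the width is 3 − 1 = 2 and tw(G) ≤ 2. For the lower bound, the 3 vertices {c, e, f} are pairwise adjacent, and any tree decomposition puts a clique entirely inside one bag — forcing width ≥ 2. Combining the bounds, tw(G) = 2.

2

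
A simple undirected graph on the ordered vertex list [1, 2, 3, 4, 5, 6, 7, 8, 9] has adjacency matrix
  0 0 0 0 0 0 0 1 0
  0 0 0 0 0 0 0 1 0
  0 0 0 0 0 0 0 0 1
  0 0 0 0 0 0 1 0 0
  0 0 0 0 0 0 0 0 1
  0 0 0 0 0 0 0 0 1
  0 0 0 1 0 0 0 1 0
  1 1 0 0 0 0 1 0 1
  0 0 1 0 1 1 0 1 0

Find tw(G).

A width-1 tree decomposition is:
Bags: B1 = {6, 9}  B2 = {3, 9}  B3 = {8, 9}  B4 = {5, 9}  B5 = {7, 8}  B6 = {1, 8}  B7 = {4, 7}  B8 = {2, 8}
Tree: B1–B2, B1–B3, B1–B4, B3–B5, B5–B6, B5–B7, B6–B8
Every bag has size at most 2, so the width is 2 − 1 = 1 and tw(G) ≤ 1. Any graph with an edge has treewidth ≥ 1, and G has the edge 9–6. Hence tw(G) = 1 exactly.

1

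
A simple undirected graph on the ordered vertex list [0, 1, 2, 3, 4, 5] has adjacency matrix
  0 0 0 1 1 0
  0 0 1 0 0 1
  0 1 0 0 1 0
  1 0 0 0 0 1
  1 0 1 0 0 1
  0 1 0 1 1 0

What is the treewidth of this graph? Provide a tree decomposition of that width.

Treewidth 2.
Bags: B1 = {0, 3, 4}  B2 = {3, 4, 5}  B3 = {2, 4, 5}  B4 = {1, 2, 5}
Tree: B1–B2, B2–B3, B3–B4

Every bag has size at most 3, so the width is 3 − 1 = 2 and tw(G) ≤ 2. The edges 0–3–5–4–0 form a cycle, so G is not a tree and its treewidth is at least 2. Combining the bounds, tw(G) = 2.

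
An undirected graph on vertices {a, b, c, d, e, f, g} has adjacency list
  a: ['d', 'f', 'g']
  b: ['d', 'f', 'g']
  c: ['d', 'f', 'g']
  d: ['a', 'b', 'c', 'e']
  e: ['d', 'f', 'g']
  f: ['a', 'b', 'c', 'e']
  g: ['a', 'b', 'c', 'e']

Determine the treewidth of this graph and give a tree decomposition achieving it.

Treewidth 3.
Bags: B1 = {d, e, f, g}  B2 = {a, d, f, g}  B3 = {b, d, f, g}  B4 = {c, d, f, g}
Tree: B1–B2, B2–B3, B3–B4

The largest bag has 4 vertices, giving width 3; this decomposition certifies tw(G) ≤ 3. For the lower bound: the 4 vertex sets {e,f}, {a,d}, {g}, {b} are disjoint, each induces a connected subgraph, and every pair is joined by at least one edge of G. Contracting each set to a single vertex therefore yields K_{4} as a minor, and since treewidth is minor-monotone, tw(G) ≥ tw(K_{4}) = 3. Combining the bounds, tw(G) = 3.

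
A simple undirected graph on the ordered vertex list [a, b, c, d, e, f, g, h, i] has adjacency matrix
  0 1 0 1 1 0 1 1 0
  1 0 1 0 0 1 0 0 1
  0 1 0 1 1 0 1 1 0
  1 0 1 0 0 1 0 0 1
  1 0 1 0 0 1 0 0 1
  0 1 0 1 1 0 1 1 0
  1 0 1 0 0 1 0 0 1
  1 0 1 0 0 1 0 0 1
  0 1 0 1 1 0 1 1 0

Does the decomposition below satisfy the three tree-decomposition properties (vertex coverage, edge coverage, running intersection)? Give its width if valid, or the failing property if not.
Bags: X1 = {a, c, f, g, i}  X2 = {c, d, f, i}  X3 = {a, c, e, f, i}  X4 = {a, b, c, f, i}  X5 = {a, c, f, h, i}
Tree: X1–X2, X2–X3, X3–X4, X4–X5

A tree decomposition must satisfy three properties: every vertex lies in some bag; for every edge, both endpoints lie together in some bag; and for every vertex, the bags containing it form a connected subtree. Here edge (a,d) lies in no bag, so the decomposition is invalid.

No — edge (a,d) lies in no bag.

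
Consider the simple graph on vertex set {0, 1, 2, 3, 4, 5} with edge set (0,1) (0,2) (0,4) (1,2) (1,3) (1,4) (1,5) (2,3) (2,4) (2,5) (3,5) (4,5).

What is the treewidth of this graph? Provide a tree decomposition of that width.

Treewidth 3.
One such decomposition:
Bags: B1 = {0, 1, 2, 4}  B2 = {1, 2, 4, 5}  B3 = {1, 2, 3, 5}
Tree: B1–B2, B2–B3

The largest bag has 4 vertices, giving width 3; this decomposition certifies tw(G) ≤ 3. Conversely, {1, 2, 3, 5} is a clique of size 4, and the vertices of any clique must share a bag in every tree decomposition; so some bag has ≥ 4 vertices and tw(G) ≥ 3. Combining the bounds, tw(G) = 3.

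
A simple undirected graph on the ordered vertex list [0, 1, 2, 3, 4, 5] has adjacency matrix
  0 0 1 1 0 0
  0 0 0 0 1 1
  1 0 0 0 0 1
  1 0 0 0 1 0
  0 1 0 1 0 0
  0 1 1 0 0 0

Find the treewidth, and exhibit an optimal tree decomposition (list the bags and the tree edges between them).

Every bag has size at most 3, so the width is 3 − 1 = 2 and tw(G) ≤ 2. For the lower bound, G contains the cycle 2–0–3–4–1–5–2, so G is not a forest; only forests have treewidth ≤ 1, hence tw(G) ≥ 2. Therefore the treewidth is 2.

Treewidth 2.
One such decomposition:
Bags: B1 = {0, 2, 3}  B2 = {2, 3, 4}  B3 = {1, 2, 4}  B4 = {1, 2, 5}
Tree: B1–B2, B2–B3, B3–B4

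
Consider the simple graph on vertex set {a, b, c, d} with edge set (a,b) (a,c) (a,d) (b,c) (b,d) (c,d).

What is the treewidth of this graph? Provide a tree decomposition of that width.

Treewidth 3.
One optimal decomposition is:
Bags: B1 = {a, b, c, d}
Tree: (single bag)

A single bag containing all 4 vertices is trivially a valid decomposition of width 3. For the lower bound, the 4 vertices {a, b, c, d} are pairwise adjacent, and any tree decomposition puts a clique entirely inside one bag — forcing width ≥ 3. Hence tw(G) = 3 exactly.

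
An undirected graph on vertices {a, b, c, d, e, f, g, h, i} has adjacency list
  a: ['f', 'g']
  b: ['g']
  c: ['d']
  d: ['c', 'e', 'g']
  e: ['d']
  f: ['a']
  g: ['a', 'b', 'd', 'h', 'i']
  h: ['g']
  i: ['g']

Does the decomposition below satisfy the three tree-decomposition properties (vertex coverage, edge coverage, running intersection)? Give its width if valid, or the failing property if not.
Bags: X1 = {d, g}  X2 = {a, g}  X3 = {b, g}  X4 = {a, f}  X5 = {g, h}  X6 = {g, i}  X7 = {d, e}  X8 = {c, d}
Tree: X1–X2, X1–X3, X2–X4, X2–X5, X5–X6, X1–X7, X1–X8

Checking the three conditions: (i) the bags cover all of {a, b, c, d, e, f, g, h, i}; (ii) for each edge, some bag contains both endpoints; (iii) the bags containing any fixed vertex form a subtree. All hold, so the decomposition is valid with width 2 − 1 = 1.

Yes; width 1.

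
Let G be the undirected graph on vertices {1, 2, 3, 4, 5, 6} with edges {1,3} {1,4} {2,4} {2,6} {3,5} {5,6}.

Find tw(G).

2

A width-2 tree decomposition is:
Bags: B1 = {3, 5, 6}  B2 = {2, 3, 6}  B3 = {2, 3, 4}  B4 = {1, 3, 4}
Tree: B1–B2, B2–B3, B3–B4
Every bag has size at most 3, so the width is 3 − 1 = 2 and tw(G) ≤ 2. For the lower bound, G contains the cycle 3–5–6–2–4–1–3, so G is not a forest; only forests have treewidth ≤ 1, hence tw(G) ≥ 2. Hence tw(G) = 2 exactly.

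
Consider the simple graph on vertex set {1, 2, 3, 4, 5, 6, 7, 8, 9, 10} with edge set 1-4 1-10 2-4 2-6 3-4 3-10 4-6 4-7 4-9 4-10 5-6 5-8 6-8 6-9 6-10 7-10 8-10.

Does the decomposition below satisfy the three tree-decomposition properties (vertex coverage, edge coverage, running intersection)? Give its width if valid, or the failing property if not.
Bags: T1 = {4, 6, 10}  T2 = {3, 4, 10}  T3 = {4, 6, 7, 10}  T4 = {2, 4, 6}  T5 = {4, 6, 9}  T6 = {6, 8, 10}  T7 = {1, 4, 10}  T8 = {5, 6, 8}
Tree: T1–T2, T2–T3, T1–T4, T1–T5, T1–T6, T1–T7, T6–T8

A tree decomposition must satisfy three properties: every vertex lies in some bag; for every edge, both endpoints lie together in some bag; and for every vertex, the bags containing it form a connected subtree. Here bags containing vertex 6 are not connected in the tree, so the decomposition is invalid.

No — bags containing vertex 6 are not connected in the tree.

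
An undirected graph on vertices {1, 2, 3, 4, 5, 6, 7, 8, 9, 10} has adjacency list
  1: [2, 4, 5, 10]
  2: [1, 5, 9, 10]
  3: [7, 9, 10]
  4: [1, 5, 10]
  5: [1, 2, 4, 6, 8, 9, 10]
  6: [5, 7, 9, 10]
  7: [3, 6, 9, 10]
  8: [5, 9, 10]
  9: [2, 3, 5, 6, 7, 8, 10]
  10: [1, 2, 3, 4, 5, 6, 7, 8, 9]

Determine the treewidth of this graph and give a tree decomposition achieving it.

Treewidth 3.
Bags: B1 = {6, 7, 9, 10}  B2 = {5, 6, 9, 10}  B3 = {5, 8, 9, 10}  B4 = {3, 7, 9, 10}  B5 = {2, 5, 9, 10}  B6 = {1, 2, 5, 10}  B7 = {1, 4, 5, 10}
Tree: B1–B2, B2–B3, B1–B4, B2–B5, B5–B6, B6–B7

Each bag holds 4 vertices, so the decomposition has width 3, which upper-bounds the treewidth. For the lower bound, the 4 vertices {3, 7, 9, 10} are pairwise adjacent, and any tree decomposition puts a clique entirely inside one bag — forcing width ≥ 3. Therefore the treewidth is 3.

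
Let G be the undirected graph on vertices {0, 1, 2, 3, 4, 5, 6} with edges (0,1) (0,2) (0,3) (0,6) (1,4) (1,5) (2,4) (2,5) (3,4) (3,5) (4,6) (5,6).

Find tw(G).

3

A width-3 tree decomposition is:
Bags: B1 = {0, 4, 5, 6}  B2 = {0, 3, 4, 5}  B3 = {0, 2, 4, 5}  B4 = {0, 1, 4, 5}
Tree: B1–B2, B2–B3, B3–B4
Every bag has size at most 4, so the width is 4 − 1 = 3 and tw(G) ≤ 3. For the lower bound: the 4 vertex sets {5,6}, {3,4}, {0}, {2} are disjoint, each induces a connected subgraph, and every pair is joined by at least one edge of G. Contracting each set to a single vertex therefore yields K_{4} as a minor, and since treewidth is minor-monotone, tw(G) ≥ tw(K_{4}) = 3. Combining the bounds, tw(G) = 3.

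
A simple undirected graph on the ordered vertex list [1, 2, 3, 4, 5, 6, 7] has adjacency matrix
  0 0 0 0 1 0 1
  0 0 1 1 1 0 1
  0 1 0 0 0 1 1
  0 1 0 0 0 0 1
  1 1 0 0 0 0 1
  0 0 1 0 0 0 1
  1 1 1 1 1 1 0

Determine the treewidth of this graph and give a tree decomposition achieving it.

Treewidth 2.
One optimal decomposition is:
Bags: B1 = {2, 3, 7}  B2 = {2, 5, 7}  B3 = {2, 4, 7}  B4 = {1, 5, 7}  B5 = {3, 6, 7}
Tree: B1–B2, B2–B3, B2–B4, B1–B5

The largest bag has 3 vertices, giving width 2; this decomposition certifies tw(G) ≤ 2. Conversely, {1, 5, 7} is a clique of size 3, and the vertices of any clique must share a bag in every tree decomposition; so some bag has ≥ 3 vertices and tw(G) ≥ 2. Combining the bounds, tw(G) = 2.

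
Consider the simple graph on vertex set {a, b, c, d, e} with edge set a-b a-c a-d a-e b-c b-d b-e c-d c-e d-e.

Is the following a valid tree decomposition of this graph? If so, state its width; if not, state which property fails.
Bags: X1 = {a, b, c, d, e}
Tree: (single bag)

Checking the three conditions: (i) the bags cover all of {a, b, c, d, e}; (ii) for each edge, some bag contains both endpoints; (iii) the bags containing any fixed vertex form a subtree. All hold, so the decomposition is valid with width 5 − 1 = 4.

Yes; width 4.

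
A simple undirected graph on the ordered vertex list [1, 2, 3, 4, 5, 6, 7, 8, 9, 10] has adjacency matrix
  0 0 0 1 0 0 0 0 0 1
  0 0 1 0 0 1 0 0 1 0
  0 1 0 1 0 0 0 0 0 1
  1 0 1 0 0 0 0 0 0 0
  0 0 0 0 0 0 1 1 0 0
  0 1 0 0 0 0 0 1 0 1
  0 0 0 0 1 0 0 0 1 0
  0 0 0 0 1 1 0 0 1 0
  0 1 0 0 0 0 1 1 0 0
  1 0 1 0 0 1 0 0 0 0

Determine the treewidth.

2

A width-2 tree decomposition is:
Bags: B1 = {5, 7, 9}  B2 = {5, 8, 9}  B3 = {2, 8, 9}  B4 = {2, 6, 8}  B5 = {2, 3, 6}  B6 = {3, 6, 10}  B7 = {3, 4, 10}  B8 = {1, 4, 10}
Tree: B1–B2, B2–B3, B3–B4, B4–B5, B5–B6, B6–B7, B7–B8
Each bag holds 3 vertices, so the decomposition has width 2, which upper-bounds the treewidth. The edges 7–5–8–9–7 form a cycle, so G is not a tree and its treewidth is at least 2. Hence tw(G) = 2 exactly.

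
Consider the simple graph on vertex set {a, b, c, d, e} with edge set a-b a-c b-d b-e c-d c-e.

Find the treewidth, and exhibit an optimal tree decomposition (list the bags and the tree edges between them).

Treewidth 2.
One optimal decomposition is:
Bags: B1 = {b, c, e}  B2 = {b, c, d}  B3 = {a, b, c}
Tree: B1–B2, B2–B3

Every bag has size at most 3, so the width is 3 − 1 = 2 and tw(G) ≤ 2. Since c–e–b–d–c is a cycle in G, G is not acyclic. Forests are exactly the graphs of treewidth ≤ 1, so tw(G) ≥ 2. Hence tw(G) = 2 exactly.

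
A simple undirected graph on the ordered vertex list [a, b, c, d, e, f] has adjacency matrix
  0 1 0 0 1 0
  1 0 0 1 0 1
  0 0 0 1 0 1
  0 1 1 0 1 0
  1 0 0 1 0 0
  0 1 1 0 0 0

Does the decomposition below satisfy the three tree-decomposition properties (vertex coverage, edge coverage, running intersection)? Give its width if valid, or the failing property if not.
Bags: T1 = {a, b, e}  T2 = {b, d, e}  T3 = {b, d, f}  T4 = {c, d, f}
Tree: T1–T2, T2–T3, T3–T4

Checking the three conditions: (i) the bags cover all of {a, b, c, d, e, f}; (ii) for each edge, some bag contains both endpoints; (iii) the bags containing any fixed vertex form a subtree. All hold, so the decomposition is valid with width 3 − 1 = 2.

Yes; width 2.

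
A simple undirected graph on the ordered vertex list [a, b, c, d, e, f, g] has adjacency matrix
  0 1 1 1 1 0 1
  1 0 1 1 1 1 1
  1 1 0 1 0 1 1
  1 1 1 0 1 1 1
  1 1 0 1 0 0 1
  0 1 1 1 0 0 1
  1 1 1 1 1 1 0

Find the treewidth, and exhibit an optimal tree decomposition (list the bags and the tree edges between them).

Treewidth 4.
One such decomposition:
Bags: B1 = {a, b, d, e, g}  B2 = {a, b, c, d, g}  B3 = {b, c, d, f, g}
Tree: B1–B2, B2–B3

The largest bag has 5 vertices, giving width 4; this decomposition certifies tw(G) ≤ 4. On the other hand G contains the 5-clique {b, c, d, f, g}. A clique must lie in a single bag of any decomposition, so no decomposition can have width below 4. The upper and lower bounds meet at 4, so that is the treewidth.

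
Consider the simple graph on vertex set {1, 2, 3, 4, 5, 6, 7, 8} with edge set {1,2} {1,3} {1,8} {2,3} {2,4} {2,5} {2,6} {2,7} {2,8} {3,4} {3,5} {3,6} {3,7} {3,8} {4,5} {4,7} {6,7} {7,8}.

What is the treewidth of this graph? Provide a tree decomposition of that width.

Treewidth 3.
One such decomposition:
Bags: B1 = {2, 3, 4, 7}  B2 = {2, 3, 7, 8}  B3 = {2, 3, 6, 7}  B4 = {2, 3, 4, 5}  B5 = {1, 2, 3, 8}
Tree: B1–B2, B1–B3, B1–B4, B2–B5

Every bag has size at most 4, so the width is 4 − 1 = 3 and tw(G) ≤ 3. For the lower bound, the 4 vertices {1, 2, 3, 8} are pairwise adjacent, and any tree decomposition puts a clique entirely inside one bag — forcing width ≥ 3. Hence tw(G) = 3 exactly.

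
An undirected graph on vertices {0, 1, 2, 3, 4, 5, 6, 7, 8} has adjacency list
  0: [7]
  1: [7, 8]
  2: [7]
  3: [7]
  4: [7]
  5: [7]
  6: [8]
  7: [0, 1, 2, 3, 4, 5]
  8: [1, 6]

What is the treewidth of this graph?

1

A width-1 tree decomposition is:
Bags: B1 = {2, 7}  B2 = {5, 7}  B3 = {4, 7}  B4 = {1, 7}  B5 = {1, 8}  B6 = {3, 7}  B7 = {0, 7}  B8 = {6, 8}
Tree: B1–B2, B1–B3, B3–B4, B4–B5, B2–B6, B6–B7, B5–B8
Every bag has size at most 2, so the width is 2 − 1 = 1 and tw(G) ≤ 1. Since G has at least one edge (e.g. 2–7), it is not an edgeless graph, so tw(G) ≥ 1. The upper and lower bounds meet at 1, so that is the treewidth.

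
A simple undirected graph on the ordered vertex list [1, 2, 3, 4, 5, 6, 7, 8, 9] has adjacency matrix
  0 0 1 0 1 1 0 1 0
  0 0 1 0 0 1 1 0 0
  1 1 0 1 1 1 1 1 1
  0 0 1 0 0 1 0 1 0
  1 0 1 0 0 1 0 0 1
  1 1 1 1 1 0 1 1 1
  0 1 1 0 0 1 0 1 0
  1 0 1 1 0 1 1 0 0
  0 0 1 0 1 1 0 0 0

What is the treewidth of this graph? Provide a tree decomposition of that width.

Treewidth 3.
One optimal decomposition is:
Bags: B1 = {3, 6, 7, 8}  B2 = {1, 3, 6, 8}  B3 = {1, 3, 5, 6}  B4 = {2, 3, 6, 7}  B5 = {3, 5, 6, 9}  B6 = {3, 4, 6, 8}
Tree: B1–B2, B2–B3, B1–B4, B3–B5, B2–B6

Every bag has size at most 4, so the width is 4 − 1 = 3 and tw(G) ≤ 3. Conversely, {1, 3, 6, 8} is a clique of size 4, and the vertices of any clique must share a bag in every tree decomposition; so some bag has ≥ 4 vertices and tw(G) ≥ 3. The upper and lower bounds meet at 3, so that is the treewidth.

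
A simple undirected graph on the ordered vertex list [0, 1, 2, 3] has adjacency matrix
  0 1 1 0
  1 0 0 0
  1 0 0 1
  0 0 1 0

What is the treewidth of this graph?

A width-1 tree decomposition is:
Bags: B1 = {2, 3}  B2 = {0, 2}  B3 = {0, 1}
Tree: B1–B2, B2–B3
Each bag holds 2 vertices, so the decomposition has width 1, which upper-bounds the treewidth. Any graph with an edge has treewidth ≥ 1, and G has the edge 3–2. The upper and lower bounds meet at 1, so that is the treewidth.

1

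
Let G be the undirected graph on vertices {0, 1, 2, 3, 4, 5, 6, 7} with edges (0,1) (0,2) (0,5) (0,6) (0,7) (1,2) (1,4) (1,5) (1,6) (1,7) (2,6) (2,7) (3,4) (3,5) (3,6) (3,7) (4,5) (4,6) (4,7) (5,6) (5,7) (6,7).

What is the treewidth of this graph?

A width-4 tree decomposition is:
Bags: B1 = {0, 1, 5, 6, 7}  B2 = {0, 1, 2, 6, 7}  B3 = {1, 4, 5, 6, 7}  B4 = {3, 4, 5, 6, 7}
Tree: B1–B2, B1–B3, B3–B4
Each bag holds 5 vertices, so the decomposition has width 4, which upper-bounds the treewidth. For the lower bound, the 5 vertices {0, 1, 2, 6, 7} are pairwise adjacent, and any tree decomposition puts a clique entirely inside one bag — forcing width ≥ 4. Hence tw(G) = 4 exactly.

4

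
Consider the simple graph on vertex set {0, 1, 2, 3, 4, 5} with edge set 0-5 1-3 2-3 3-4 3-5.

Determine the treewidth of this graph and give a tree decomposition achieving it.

Every bag has size at most 2, so the width is 2 − 1 = 1 and tw(G) ≤ 1. Any graph with an edge has treewidth ≥ 1, and G has the edge 3–5. Hence tw(G) = 1 exactly.

Treewidth 1.
One optimal decomposition is:
Bags: B1 = {3, 5}  B2 = {3, 4}  B3 = {1, 3}  B4 = {2, 3}  B5 = {0, 5}
Tree: B1–B2, B2–B3, B2–B4, B1–B5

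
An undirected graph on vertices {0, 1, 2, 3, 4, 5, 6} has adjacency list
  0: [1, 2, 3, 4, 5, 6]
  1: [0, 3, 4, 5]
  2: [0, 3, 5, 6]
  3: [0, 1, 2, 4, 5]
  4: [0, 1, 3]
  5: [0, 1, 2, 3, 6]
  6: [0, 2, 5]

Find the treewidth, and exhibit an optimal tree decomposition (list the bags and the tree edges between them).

Treewidth 3.
Bags: B1 = {0, 2, 5, 6}  B2 = {0, 2, 3, 5}  B3 = {0, 1, 3, 5}  B4 = {0, 1, 3, 4}
Tree: B1–B2, B2–B3, B3–B4

Every bag has size at most 4, so the width is 4 − 1 = 3 and tw(G) ≤ 3. Conversely, {0, 1, 3, 4} is a clique of size 4, and the vertices of any clique must share a bag in every tree decomposition; so some bag has ≥ 4 vertices and tw(G) ≥ 3. Therefore the treewidth is 3.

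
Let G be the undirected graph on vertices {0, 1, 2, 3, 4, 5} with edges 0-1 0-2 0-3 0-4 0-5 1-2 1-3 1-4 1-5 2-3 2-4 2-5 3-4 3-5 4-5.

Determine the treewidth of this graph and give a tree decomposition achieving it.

A single bag containing all 6 vertices is trivially a valid decomposition of width 5. On the other hand G contains the 6-clique {0, 1, 2, 3, 4, 5}. A clique must lie in a single bag of any decomposition, so no decomposition can have width below 5. Combining the bounds, tw(G) = 5.

Treewidth 5.
One such decomposition:
Bags: B1 = {0, 1, 2, 3, 4, 5}
Tree: (single bag)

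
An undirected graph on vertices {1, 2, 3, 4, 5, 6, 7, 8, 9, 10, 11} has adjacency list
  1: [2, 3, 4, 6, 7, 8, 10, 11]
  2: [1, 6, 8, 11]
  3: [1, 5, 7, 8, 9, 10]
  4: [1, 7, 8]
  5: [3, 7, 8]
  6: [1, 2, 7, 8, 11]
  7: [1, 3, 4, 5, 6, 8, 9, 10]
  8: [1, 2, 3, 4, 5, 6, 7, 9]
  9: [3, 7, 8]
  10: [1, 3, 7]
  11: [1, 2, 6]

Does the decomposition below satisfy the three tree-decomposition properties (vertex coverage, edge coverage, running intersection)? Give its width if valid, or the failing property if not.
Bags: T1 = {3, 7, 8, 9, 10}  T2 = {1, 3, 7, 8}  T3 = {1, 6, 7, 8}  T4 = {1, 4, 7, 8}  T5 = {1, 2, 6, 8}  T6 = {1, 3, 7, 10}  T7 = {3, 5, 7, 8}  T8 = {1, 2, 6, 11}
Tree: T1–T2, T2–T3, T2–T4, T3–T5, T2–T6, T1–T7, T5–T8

No — bags containing vertex 10 are not connected in the tree.

A tree decomposition must satisfy three properties: every vertex lies in some bag; for every edge, both endpoints lie together in some bag; and for every vertex, the bags containing it form a connected subtree. Here bags containing vertex 10 are not connected in the tree, so the decomposition is invalid.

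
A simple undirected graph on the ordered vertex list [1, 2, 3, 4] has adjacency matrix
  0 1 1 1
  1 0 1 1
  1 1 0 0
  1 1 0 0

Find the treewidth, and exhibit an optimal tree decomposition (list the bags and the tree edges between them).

Each bag holds 3 vertices, so the decomposition has width 2, which upper-bounds the treewidth. For the lower bound, the 3 vertices {1, 2, 3} are pairwise adjacent, and any tree decomposition puts a clique entirely inside one bag — forcing width ≥ 2. Therefore the treewidth is 2.

Treewidth 2.
One optimal decomposition is:
Bags: B1 = {1, 2, 3}  B2 = {1, 2, 4}
Tree: B1–B2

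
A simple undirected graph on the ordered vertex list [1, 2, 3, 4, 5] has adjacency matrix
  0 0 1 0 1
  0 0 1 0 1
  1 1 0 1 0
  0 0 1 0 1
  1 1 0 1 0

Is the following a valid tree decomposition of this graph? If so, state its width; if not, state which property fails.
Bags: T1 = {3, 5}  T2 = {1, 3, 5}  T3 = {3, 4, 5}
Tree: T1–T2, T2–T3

No — vertex 2 appears in no bag.

A tree decomposition must satisfy three properties: every vertex lies in some bag; for every edge, both endpoints lie together in some bag; and for every vertex, the bags containing it form a connected subtree. Here vertex 2 appears in no bag, so the decomposition is invalid.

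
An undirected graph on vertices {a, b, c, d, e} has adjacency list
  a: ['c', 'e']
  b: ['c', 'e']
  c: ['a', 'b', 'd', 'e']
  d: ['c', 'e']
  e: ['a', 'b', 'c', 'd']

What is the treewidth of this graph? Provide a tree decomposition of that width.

Each bag holds 3 vertices, so the decomposition has width 2, which upper-bounds the treewidth. For the lower bound, the 3 vertices {c, d, e} are pairwise adjacent, and any tree decomposition puts a clique entirely inside one bag — forcing width ≥ 2. Therefore the treewidth is 2.

Treewidth 2.
One optimal decomposition is:
Bags: B1 = {b, c, e}  B2 = {a, c, e}  B3 = {c, d, e}
Tree: B1–B2, B1–B3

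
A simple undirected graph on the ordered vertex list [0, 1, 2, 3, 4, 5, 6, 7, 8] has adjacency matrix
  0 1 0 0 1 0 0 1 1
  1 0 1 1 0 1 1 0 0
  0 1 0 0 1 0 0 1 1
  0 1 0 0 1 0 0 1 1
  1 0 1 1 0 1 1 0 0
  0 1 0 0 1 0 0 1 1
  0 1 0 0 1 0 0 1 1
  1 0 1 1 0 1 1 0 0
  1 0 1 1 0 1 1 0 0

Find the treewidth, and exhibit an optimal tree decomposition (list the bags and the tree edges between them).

Treewidth 4.
Bags: B1 = {0, 1, 4, 7, 8}  B2 = {1, 2, 4, 7, 8}  B3 = {1, 4, 6, 7, 8}  B4 = {1, 4, 5, 7, 8}  B5 = {1, 3, 4, 7, 8}
Tree: B1–B2, B2–B3, B3–B4, B4–B5

Each bag holds 5 vertices, so the decomposition has width 4, which upper-bounds the treewidth. For the lower bound: the 5 vertex sets {0,4}, {2,8}, {1,6}, {7}, {5} are disjoint, each induces a connected subgraph, and every pair is joined by at least one edge of G. Contracting each set to a single vertex therefore yields K_{5} as a minor, and since treewidth is minor-monotone, tw(G) ≥ tw(K_{5}) = 4. The upper and lower bounds meet at 4, so that is the treewidth.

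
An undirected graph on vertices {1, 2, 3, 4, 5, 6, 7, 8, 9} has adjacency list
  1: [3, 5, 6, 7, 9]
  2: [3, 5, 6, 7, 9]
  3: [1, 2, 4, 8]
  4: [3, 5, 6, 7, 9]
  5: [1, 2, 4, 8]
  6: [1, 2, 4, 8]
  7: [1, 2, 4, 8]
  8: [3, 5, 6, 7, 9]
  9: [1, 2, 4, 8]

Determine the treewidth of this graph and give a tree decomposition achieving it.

Treewidth 4.
One optimal decomposition is:
Bags: B1 = {1, 2, 4, 7, 8}  B2 = {1, 2, 4, 5, 8}  B3 = {1, 2, 4, 6, 8}  B4 = {1, 2, 4, 8, 9}  B5 = {1, 2, 3, 4, 8}
Tree: B1–B2, B2–B3, B3–B4, B4–B5

The largest bag has 5 vertices, giving width 4; this decomposition certifies tw(G) ≤ 4. For the lower bound: the 5 vertex sets {7,8}, {2,5}, {1,6}, {4}, {9} are disjoint, each induces a connected subgraph, and every pair is joined by at least one edge of G. Contracting each set to a single vertex therefore yields K_{5} as a minor, and since treewidth is minor-monotone, tw(G) ≥ tw(K_{5}) = 4. Combining the bounds, tw(G) = 4.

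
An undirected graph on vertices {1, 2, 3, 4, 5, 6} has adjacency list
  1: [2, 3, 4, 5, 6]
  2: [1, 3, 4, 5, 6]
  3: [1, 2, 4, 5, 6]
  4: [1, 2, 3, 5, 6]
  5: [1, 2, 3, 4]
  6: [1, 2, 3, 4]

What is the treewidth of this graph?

4

A width-4 tree decomposition is:
Bags: B1 = {1, 2, 3, 4, 5}  B2 = {1, 2, 3, 4, 6}
Tree: B1–B2
The largest bag has 5 vertices, giving width 4; this decomposition certifies tw(G) ≤ 4. For the lower bound, the 5 vertices {1, 2, 3, 4, 5} are pairwise adjacent, and any tree decomposition puts a clique entirely inside one bag — forcing width ≥ 4. Therefore the treewidth is 4.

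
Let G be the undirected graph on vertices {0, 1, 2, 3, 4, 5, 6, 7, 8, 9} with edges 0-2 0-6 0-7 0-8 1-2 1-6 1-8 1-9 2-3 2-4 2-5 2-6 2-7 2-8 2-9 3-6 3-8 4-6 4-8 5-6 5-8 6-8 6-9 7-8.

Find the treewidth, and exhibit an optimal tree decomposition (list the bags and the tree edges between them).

Treewidth 3.
Bags: B1 = {2, 3, 6, 8}  B2 = {1, 2, 6, 8}  B3 = {0, 2, 6, 8}  B4 = {1, 2, 6, 9}  B5 = {2, 4, 6, 8}  B6 = {2, 5, 6, 8}  B7 = {0, 2, 7, 8}
Tree: B1–B2, B1–B3, B2–B4, B3–B5, B2–B6, B3–B7

Every bag has size at most 4, so the width is 4 − 1 = 3 and tw(G) ≤ 3. For the lower bound, the 4 vertices {0, 2, 6, 8} are pairwise adjacent, and any tree decomposition puts a clique entirely inside one bag — forcing width ≥ 3. The upper and lower bounds meet at 3, so that is the treewidth.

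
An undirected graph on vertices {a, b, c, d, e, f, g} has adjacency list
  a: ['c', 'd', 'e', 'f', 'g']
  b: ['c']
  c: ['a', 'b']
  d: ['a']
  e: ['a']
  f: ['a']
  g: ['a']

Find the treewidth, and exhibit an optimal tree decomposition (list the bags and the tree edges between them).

Every bag has size at most 2, so the width is 2 − 1 = 1 and tw(G) ≤ 1. Since G has at least one edge (e.g. a–f), it is not an edgeless graph, so tw(G) ≥ 1. The upper and lower bounds meet at 1, so that is the treewidth.

Treewidth 1.
One optimal decomposition is:
Bags: B1 = {a, f}  B2 = {a, g}  B3 = {a, d}  B4 = {a, c}  B5 = {b, c}  B6 = {a, e}
Tree: B1–B2, B2–B3, B1–B4, B4–B5, B1–B6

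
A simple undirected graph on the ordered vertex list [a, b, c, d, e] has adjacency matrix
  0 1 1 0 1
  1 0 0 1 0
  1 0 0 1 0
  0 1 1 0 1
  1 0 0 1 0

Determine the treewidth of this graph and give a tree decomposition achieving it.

Treewidth 2.
One such decomposition:
Bags: B1 = {a, d, e}  B2 = {a, c, d}  B3 = {a, b, d}
Tree: B1–B2, B2–B3

The largest bag has 3 vertices, giving width 2; this decomposition certifies tw(G) ≤ 2. The edges d–e–a–c–d form a cycle, so G is not a tree and its treewidth is at least 2. Therefore the treewidth is 2.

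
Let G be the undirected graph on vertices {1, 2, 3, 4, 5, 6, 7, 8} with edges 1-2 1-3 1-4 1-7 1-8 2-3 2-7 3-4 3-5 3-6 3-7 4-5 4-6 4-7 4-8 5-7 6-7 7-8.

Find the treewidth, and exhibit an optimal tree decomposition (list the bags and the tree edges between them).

Each bag holds 4 vertices, so the decomposition has width 3, which upper-bounds the treewidth. For the lower bound, the 4 vertices {1, 4, 7, 8} are pairwise adjacent, and any tree decomposition puts a clique entirely inside one bag — forcing width ≥ 3. Hence tw(G) = 3 exactly.

Treewidth 3.
One such decomposition:
Bags: B1 = {1, 4, 7, 8}  B2 = {1, 3, 4, 7}  B3 = {3, 4, 6, 7}  B4 = {1, 2, 3, 7}  B5 = {3, 4, 5, 7}
Tree: B1–B2, B2–B3, B2–B4, B3–B5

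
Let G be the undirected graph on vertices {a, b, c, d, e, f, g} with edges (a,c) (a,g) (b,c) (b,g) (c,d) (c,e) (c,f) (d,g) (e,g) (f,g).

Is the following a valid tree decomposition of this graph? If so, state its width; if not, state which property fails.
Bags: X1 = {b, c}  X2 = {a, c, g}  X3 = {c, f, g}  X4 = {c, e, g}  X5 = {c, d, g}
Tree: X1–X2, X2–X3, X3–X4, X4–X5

A tree decomposition must satisfy three properties: every vertex lies in some bag; for every edge, both endpoints lie together in some bag; and for every vertex, the bags containing it form a connected subtree. Here edge (g,b) lies in no bag, so the decomposition is invalid.

No — edge (g,b) lies in no bag.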